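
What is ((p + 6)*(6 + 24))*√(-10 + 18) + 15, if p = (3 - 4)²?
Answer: 15 + 420*√2 ≈ 608.97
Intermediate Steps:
p = 1 (p = (-1)² = 1)
((p + 6)*(6 + 24))*√(-10 + 18) + 15 = ((1 + 6)*(6 + 24))*√(-10 + 18) + 15 = (7*30)*√8 + 15 = 210*(2*√2) + 15 = 420*√2 + 15 = 15 + 420*√2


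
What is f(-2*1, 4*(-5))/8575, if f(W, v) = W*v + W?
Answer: 38/8575 ≈ 0.0044315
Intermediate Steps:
f(W, v) = W + W*v
f(-2*1, 4*(-5))/8575 = ((-2*1)*(1 + 4*(-5)))/8575 = -2*(1 - 20)*(1/8575) = -2*(-19)*(1/8575) = 38*(1/8575) = 38/8575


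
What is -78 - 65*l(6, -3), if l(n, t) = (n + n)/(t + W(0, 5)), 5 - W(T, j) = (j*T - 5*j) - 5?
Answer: -819/8 ≈ -102.38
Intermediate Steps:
W(T, j) = 10 + 5*j - T*j (W(T, j) = 5 - ((j*T - 5*j) - 5) = 5 - ((T*j - 5*j) - 5) = 5 - ((-5*j + T*j) - 5) = 5 - (-5 - 5*j + T*j) = 5 + (5 + 5*j - T*j) = 10 + 5*j - T*j)
l(n, t) = 2*n/(35 + t) (l(n, t) = (n + n)/(t + (10 + 5*5 - 1*0*5)) = (2*n)/(t + (10 + 25 + 0)) = (2*n)/(t + 35) = (2*n)/(35 + t) = 2*n/(35 + t))
-78 - 65*l(6, -3) = -78 - 130*6/(35 - 3) = -78 - 130*6/32 = -78 - 65*3/8 = -78 - 195/8 = -819/8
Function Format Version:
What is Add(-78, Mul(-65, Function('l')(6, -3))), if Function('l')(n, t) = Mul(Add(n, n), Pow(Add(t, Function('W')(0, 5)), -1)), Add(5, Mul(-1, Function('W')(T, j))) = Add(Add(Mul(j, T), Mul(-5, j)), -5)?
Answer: Rational(-819, 8) ≈ -102.38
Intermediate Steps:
Function('W')(T, j) = Add(10, Mul(5, j), Mul(-1, T, j)) (Function('W')(T, j) = Add(5, Mul(-1, Add(Add(Mul(j, T), Mul(-5, j)), -5))) = Add(5, Mul(-1, Add(Add(Mul(T, j), Mul(-5, j)), -5))) = Add(5, Mul(-1, Add(Add(Mul(-5, j), Mul(T, j)), -5))) = Add(5, Mul(-1, Add(-5, Mul(-5, j), Mul(T, j)))) = Add(5, Add(5, Mul(5, j), Mul(-1, T, j))) = Add(10, Mul(5, j), Mul(-1, T, j)))
Function('l')(n, t) = Mul(2, n, Pow(Add(35, t), -1)) (Function('l')(n, t) = Mul(Add(n, n), Pow(Add(t, Add(10, Mul(5, 5), Mul(-1, 0, 5))), -1)) = Mul(Mul(2, n), Pow(Add(t, Add(10, 25, 0)), -1)) = Mul(Mul(2, n), Pow(Add(t, 35), -1)) = Mul(Mul(2, n), Pow(Add(35, t), -1)) = Mul(2, n, Pow(Add(35, t), -1)))
Add(-78, Mul(-65, Function('l')(6, -3))) = Add(-78, Mul(-65, Mul(2, 6, Pow(Add(35, -3), -1)))) = Add(-78, Mul(-65, Mul(2, 6, Pow(32, -1)))) = Add(-78, Mul(-65, Mul(2, 6, Rational(1, 32)))) = Add(-78, Mul(-65, Rational(3, 8))) = Add(-78, Rational(-195, 8)) = Rational(-819, 8)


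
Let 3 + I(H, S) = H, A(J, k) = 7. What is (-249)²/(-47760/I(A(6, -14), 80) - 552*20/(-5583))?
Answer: -115383861/22216660 ≈ -5.1936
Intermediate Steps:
I(H, S) = -3 + H
(-249)²/(-47760/I(A(6, -14), 80) - 552*20/(-5583)) = (-249)²/(-47760/(-3 + 7) - 552*20/(-5583)) = 62001/(-47760/4 - 11040*(-1/5583)) = 62001/(-47760*¼ + 3680/1861) = 62001/(-11940 + 3680/1861) = 62001/(-22216660/1861) = 62001*(-1861/22216660) = -115383861/22216660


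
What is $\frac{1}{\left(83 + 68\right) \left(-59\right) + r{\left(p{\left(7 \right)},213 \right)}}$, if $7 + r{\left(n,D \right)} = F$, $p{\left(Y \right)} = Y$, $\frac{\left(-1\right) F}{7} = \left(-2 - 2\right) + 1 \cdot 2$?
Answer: $- \frac{1}{8902} \approx -0.00011233$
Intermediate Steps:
$F = 14$ ($F = - 7 \left(\left(-2 - 2\right) + 1 \cdot 2\right) = - 7 \left(\left(-2 - 2\right) + 2\right) = - 7 \left(-4 + 2\right) = \left(-7\right) \left(-2\right) = 14$)
$r{\left(n,D \right)} = 7$ ($r{\left(n,D \right)} = -7 + 14 = 7$)
$\frac{1}{\left(83 + 68\right) \left(-59\right) + r{\left(p{\left(7 \right)},213 \right)}} = \frac{1}{\left(83 + 68\right) \left(-59\right) + 7} = \frac{1}{151 \left(-59\right) + 7} = \frac{1}{-8909 + 7} = \frac{1}{-8902} = - \frac{1}{8902}$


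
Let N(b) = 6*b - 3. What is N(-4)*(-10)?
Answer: 270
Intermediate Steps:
N(b) = -3 + 6*b
N(-4)*(-10) = (-3 + 6*(-4))*(-10) = (-3 - 24)*(-10) = -27*(-10) = 270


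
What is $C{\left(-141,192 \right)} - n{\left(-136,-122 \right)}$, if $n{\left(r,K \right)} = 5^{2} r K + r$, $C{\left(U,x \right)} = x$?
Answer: $-414472$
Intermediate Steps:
$n{\left(r,K \right)} = r + 25 K r$ ($n{\left(r,K \right)} = 25 r K + r = 25 K r + r = r + 25 K r$)
$C{\left(-141,192 \right)} - n{\left(-136,-122 \right)} = 192 - - 136 \left(1 + 25 \left(-122\right)\right) = 192 - - 136 \left(1 - 3050\right) = 192 - \left(-136\right) \left(-3049\right) = 192 - 414664 = -414472$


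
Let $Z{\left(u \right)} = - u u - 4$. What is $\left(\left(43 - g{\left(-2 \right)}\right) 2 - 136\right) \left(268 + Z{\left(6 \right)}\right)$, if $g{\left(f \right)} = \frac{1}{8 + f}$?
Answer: $-11476$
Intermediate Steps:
$Z{\left(u \right)} = -4 - u^{2}$ ($Z{\left(u \right)} = - u^{2} - 4 = -4 - u^{2}$)
$\left(\left(43 - g{\left(-2 \right)}\right) 2 - 136\right) \left(268 + Z{\left(6 \right)}\right) = \left(\left(43 - \frac{1}{8 - 2}\right) 2 - 136\right) \left(268 - 40\right) = \left(\left(43 - \frac{1}{6}\right) 2 - 136\right) \left(268 - 40\right) = \left(\frac{257}{6} \cdot 2 - 136\right) 228 = \left(\frac{257}{3} - 136\right) 228 = \left(- \frac{151}{3}\right) 228 = -11476$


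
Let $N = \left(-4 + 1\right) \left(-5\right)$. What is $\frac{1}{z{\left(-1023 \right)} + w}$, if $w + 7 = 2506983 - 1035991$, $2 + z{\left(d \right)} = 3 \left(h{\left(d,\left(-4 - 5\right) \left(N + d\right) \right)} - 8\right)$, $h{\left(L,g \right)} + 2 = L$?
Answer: $\frac{1}{1467884} \approx 6.8125 \cdot 10^{-7}$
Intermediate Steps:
$N = 15$ ($N = \left(-3\right) \left(-5\right) = 15$)
$h{\left(L,g \right)} = -2 + L$
$z{\left(d \right)} = -32 + 3 d$ ($z{\left(d \right)} = -2 + 3 \left(\left(-2 + d\right) - 8\right) = -2 + 3 \left(-10 + d\right) = -2 + \left(-30 + 3 d\right) = -32 + 3 d$)
$w = 1470985$ ($w = -7 + \left(2506983 - 1035991\right) = -7 + 1470992 = 1470985$)
$\frac{1}{z{\left(-1023 \right)} + w} = \frac{1}{\left(-32 + 3 \left(-1023\right)\right) + 1470985} = \frac{1}{\left(-32 - 3069\right) + 1470985} = \frac{1}{-3101 + 1470985} = \frac{1}{1467884}$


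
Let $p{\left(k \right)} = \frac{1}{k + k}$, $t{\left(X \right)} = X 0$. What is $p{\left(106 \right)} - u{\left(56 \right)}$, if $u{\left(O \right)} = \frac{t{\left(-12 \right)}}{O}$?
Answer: $\frac{1}{212} \approx 0.004717$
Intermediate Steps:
$t{\left(X \right)} = 0$
$u{\left(O \right)} = 0$ ($u{\left(O \right)} = \frac{0}{O} = 0$)
$p{\left(k \right)} = \frac{1}{2 k}$
$p{\left(106 \right)} - u{\left(56 \right)} = \frac{1}{2 \cdot 106} - 0 = \frac{1}{2} \cdot \frac{1}{106} + 0 = \frac{1}{212} + 0 = \frac{1}{212}$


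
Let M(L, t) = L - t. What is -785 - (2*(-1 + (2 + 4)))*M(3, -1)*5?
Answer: -985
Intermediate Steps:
-785 - (2*(-1 + (2 + 4)))*M(3, -1)*5 = -785 - (2*(-1 + (2 + 4)))*(3 - 1*(-1))*5 = -785 - (2*(-1 + 6))*(3 + 1)*5 = -785 - (2*5)*4*5 = -785 - 10*4*5 = -785 - 40*5 = -785 - 1*200 = -785 - 200 = -985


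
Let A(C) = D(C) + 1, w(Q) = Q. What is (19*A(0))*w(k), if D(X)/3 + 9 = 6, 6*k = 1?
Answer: -76/3 ≈ -25.333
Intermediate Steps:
k = ⅙ (k = (⅙)*1 = ⅙ ≈ 0.16667)
D(X) = -9 (D(X) = -27 + 3*6 = -27 + 18 = -9)
A(C) = -8 (A(C) = -9 + 1 = -8)
(19*A(0))*w(k) = (19*(-8))*(⅙) = -152*⅙ = -76/3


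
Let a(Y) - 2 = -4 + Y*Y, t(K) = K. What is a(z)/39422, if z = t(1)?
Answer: -1/39422 ≈ -2.5367e-5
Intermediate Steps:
z = 1
a(Y) = -2 + Y² (a(Y) = 2 + (-4 + Y*Y) = 2 + (-4 + Y²) = -2 + Y²)
a(z)/39422 = (-2 + 1²)/39422 = (-2 + 1)*(1/39422) = -1*1/39422 = -1/39422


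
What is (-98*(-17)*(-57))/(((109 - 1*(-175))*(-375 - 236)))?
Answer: 47481/86762 ≈ 0.54726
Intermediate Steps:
(-98*(-17)*(-57))/(((109 - 1*(-175))*(-375 - 236))) = (1666*(-57))/(((109 + 175)*(-611))) = -94962/(284*(-611)) = -94962/(-173524) = -94962*(-1/173524) = 47481/86762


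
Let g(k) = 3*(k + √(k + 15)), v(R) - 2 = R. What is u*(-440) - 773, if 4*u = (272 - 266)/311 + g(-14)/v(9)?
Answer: -119773/311 ≈ -385.12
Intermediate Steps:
v(R) = 2 + R
g(k) = 3*k + 3*√(15 + k) (g(k) = 3*(k + √(15 + k)) = 3*k + 3*√(15 + k))
u = -12063/13684 (u = ((272 - 266)/311 + (3*(-14) + 3*√(15 - 14))/(2 + 9))/4 = (6*(1/311) + (-42 + 3*√1)/11)/4 = (6/311 + (-42 + 3*1)*(1/11))/4 = (6/311 + (-42 + 3)*(1/11))/4 = (6/311 - 39*1/11)/4 = (6/311 - 39/11)/4 = (¼)*(-12063/3421) = -12063/13684 ≈ -0.88154)
u*(-440) - 773 = -12063/13684*(-440) - 773 = 120630/311 - 773 = -119773/311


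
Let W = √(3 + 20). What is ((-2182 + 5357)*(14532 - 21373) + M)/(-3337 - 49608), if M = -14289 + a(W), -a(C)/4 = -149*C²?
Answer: 21720756/52945 ≈ 410.25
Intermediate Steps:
W = √23 ≈ 4.7958
a(C) = 596*C² (a(C) = -(-596)*C² = 596*C²)
M = -581 (M = -14289 + 596*(√23)² = -14289 + 596*23 = -14289 + 13708 = -581)
((-2182 + 5357)*(14532 - 21373) + M)/(-3337 - 49608) = ((-2182 + 5357)*(14532 - 21373) - 581)/(-3337 - 49608) = (3175*(-6841) - 581)/(-52945) = (-21720175 - 581)*(-1/52945) = -21720756*(-1/52945) = 21720756/52945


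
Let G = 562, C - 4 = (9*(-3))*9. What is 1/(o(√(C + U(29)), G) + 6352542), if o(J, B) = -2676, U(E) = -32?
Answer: 1/6349866 ≈ 1.5748e-7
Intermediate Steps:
C = -239 (C = 4 + (9*(-3))*9 = 4 - 27*9 = 4 - 243 = -239)
1/(o(√(C + U(29)), G) + 6352542) = 1/(-2676 + 6352542) = 1/6349866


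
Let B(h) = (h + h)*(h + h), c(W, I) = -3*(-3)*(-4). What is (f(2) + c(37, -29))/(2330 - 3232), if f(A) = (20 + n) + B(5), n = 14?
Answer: -49/451 ≈ -0.10865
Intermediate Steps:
c(W, I) = -36 (c(W, I) = 9*(-4) = -36)
B(h) = 4*h² (B(h) = (2*h)*(2*h) = 4*h²)
f(A) = 134 (f(A) = (20 + 14) + 4*5² = 34 + 4*25 = 34 + 100 = 134)
(f(2) + c(37, -29))/(2330 - 3232) = (134 - 36)/(2330 - 3232) = 98/(-902) = 98*(-1/902) = -49/451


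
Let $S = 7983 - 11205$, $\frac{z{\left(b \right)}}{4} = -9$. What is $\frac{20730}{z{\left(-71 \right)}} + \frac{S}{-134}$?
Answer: $- \frac{221819}{402} \approx -551.79$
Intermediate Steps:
$z{\left(b \right)} = -36$ ($z{\left(b \right)} = 4 \left(-9\right) = -36$)
$S = -3222$
$\frac{20730}{z{\left(-71 \right)}} + \frac{S}{-134} = \frac{20730}{-36} - \frac{3222}{-134} = 20730 \left(- \frac{1}{36}\right) - - \frac{1611}{67} = - \frac{3455}{6} + \frac{1611}{67} = - \frac{221819}{402}$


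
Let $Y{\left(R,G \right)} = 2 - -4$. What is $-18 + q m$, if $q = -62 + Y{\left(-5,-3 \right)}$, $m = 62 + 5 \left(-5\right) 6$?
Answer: $4910$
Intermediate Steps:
$Y{\left(R,G \right)} = 6$ ($Y{\left(R,G \right)} = 2 + 4 = 6$)
$m = -88$ ($m = 62 - 150 = -88$)
$q = -56$ ($q = -62 + 6 = -56$)
$-18 + q m = -18 - -4928 = -18 + 4928 = 4910$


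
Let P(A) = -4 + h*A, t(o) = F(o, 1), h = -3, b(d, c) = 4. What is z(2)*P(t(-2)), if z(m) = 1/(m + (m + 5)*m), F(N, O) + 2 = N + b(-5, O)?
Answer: -1/4 ≈ -0.25000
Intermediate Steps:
F(N, O) = 2 + N (F(N, O) = -2 + (N + 4) = -2 + (4 + N) = 2 + N)
t(o) = 2 + o
z(m) = 1/(m + m*(5 + m)) (z(m) = 1/(m + (5 + m)*m) = 1/(m + m*(5 + m)))
P(A) = -4 - 3*A
z(2)*P(t(-2)) = (1/(2*(6 + 2)))*(-4 - 3*(2 - 2)) = ((1/2)/8)*(-4 - 3*0) = ((1/2)*(1/8))*(-4 + 0) = (1/16)*(-4) = -1/4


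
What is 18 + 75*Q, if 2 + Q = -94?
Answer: -7182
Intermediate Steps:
Q = -96 (Q = -2 - 94 = -96)
18 + 75*Q = 18 + 75*(-96) = 18 - 7200 = -7182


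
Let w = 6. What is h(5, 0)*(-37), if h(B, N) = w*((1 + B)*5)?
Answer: -6660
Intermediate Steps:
h(B, N) = 30 + 30*B (h(B, N) = 6*((1 + B)*5) = 6*(5 + 5*B) = 30 + 30*B)
h(5, 0)*(-37) = (30 + 30*5)*(-37) = (30 + 150)*(-37) = 180*(-37) = -6660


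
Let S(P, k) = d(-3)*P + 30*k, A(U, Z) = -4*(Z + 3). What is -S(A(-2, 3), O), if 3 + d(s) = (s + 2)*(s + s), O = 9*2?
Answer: -468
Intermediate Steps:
A(U, Z) = -12 - 4*Z (A(U, Z) = -4*(3 + Z) = -12 - 4*Z)
O = 18
d(s) = -3 + 2*s*(2 + s) (d(s) = -3 + (s + 2)*(s + s) = -3 + (2 + s)*(2*s) = -3 + 2*s*(2 + s))
S(P, k) = 3*P + 30*k (S(P, k) = (-3 + 2*(-3)² + 4*(-3))*P + 30*k = (-3 + 2*9 - 12)*P + 30*k = (-3 + 18 - 12)*P + 30*k = 3*P + 30*k)
-S(A(-2, 3), O) = -(3*(-12 - 4*3) + 30*18) = -(3*(-12 - 12) + 540) = -(3*(-24) + 540) = -(-72 + 540) = -1*468 = -468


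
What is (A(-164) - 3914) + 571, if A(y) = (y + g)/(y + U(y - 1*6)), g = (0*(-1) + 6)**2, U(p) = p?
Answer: -558217/167 ≈ -3342.6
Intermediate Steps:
g = 36 (g = (0 + 6)**2 = 6**2 = 36)
A(y) = (36 + y)/(-6 + 2*y) (A(y) = (y + 36)/(y + (y - 1*6)) = (36 + y)/(y + (y - 6)) = (36 + y)/(y + (-6 + y)) = (36 + y)/(-6 + 2*y))
(A(-164) - 3914) + 571 = ((36 - 164)/(2*(-3 - 164)) - 3914) + 571 = ((1/2)*(-128)/(-167) - 3914) + 571 = ((1/2)*(-1/167)*(-128) - 3914) + 571 = (64/167 - 3914) + 571 = -653574/167 + 571 = -558217/167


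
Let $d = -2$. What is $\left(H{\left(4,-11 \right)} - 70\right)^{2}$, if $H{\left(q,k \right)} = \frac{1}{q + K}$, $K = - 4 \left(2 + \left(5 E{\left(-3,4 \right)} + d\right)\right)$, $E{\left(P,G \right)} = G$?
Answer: $\frac{28313041}{5776} \approx 4901.8$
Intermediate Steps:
$K = -80$ ($K = - 4 \left(2 + \left(5 \cdot 4 - 2\right)\right) = - 4 \left(2 + \left(20 - 2\right)\right) = - 4 \left(2 + 18\right) = \left(-4\right) 20 = -80$)
$H{\left(q,k \right)} = \frac{1}{-80 + q}$ ($H{\left(q,k \right)} = \frac{1}{q - 80} = \frac{1}{-80 + q}$)
$\left(H{\left(4,-11 \right)} - 70\right)^{2} = \left(\frac{1}{-80 + 4} - 70\right)^{2} = \left(\frac{1}{-76} - 70\right)^{2} = \left(- \frac{1}{76} - 70\right)^{2} = \left(- \frac{5321}{76}\right)^{2} = \frac{28313041}{5776}$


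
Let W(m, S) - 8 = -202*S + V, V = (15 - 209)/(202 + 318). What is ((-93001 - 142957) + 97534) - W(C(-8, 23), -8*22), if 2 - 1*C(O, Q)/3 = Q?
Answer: -45235743/260 ≈ -1.7398e+5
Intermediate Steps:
C(O, Q) = 6 - 3*Q
V = -97/260 (V = -194/520 = -194*1/520 = -97/260 ≈ -0.37308)
W(m, S) = 1983/260 - 202*S (W(m, S) = 8 + (-202*S - 97/260) = 8 + (-97/260 - 202*S) = 1983/260 - 202*S)
((-93001 - 142957) + 97534) - W(C(-8, 23), -8*22) = ((-93001 - 142957) + 97534) - (1983/260 - (-1616)*22) = (-235958 + 97534) - (1983/260 - 202*(-176)) = -138424 - (1983/260 + 35552) = -138424 - 1*9245503/260 = -138424 - 9245503/260 = -45235743/260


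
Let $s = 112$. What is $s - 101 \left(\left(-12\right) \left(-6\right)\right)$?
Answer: $-7160$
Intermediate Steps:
$s - 101 \left(\left(-12\right) \left(-6\right)\right) = 112 - 101 \left(\left(-12\right) \left(-6\right)\right) = 112 - 7272 = -7160$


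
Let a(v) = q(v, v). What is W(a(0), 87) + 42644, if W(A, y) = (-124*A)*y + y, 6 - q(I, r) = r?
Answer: -21997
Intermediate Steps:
q(I, r) = 6 - r
a(v) = 6 - v
W(A, y) = y - 124*A*y (W(A, y) = -124*A*y + y = y - 124*A*y)
W(a(0), 87) + 42644 = 87*(1 - 124*(6 - 1*0)) + 42644 = 87*(1 - 124*(6 + 0)) + 42644 = 87*(1 - 124*6) + 42644 = 87*(1 - 744) + 42644 = 87*(-743) + 42644 = -64641 + 42644 = -21997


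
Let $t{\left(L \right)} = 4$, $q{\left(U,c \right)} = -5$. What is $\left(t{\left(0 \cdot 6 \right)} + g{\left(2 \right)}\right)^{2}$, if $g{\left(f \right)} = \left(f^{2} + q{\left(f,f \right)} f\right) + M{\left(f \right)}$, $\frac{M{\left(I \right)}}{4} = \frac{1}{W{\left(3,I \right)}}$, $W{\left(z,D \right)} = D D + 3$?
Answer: $\frac{100}{49} \approx 2.0408$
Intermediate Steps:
$W{\left(z,D \right)} = 3 + D^{2}$ ($W{\left(z,D \right)} = D^{2} + 3 = 3 + D^{2}$)
$M{\left(I \right)} = \frac{4}{3 + I^{2}}$
$g{\left(f \right)} = f^{2} - 5 f + \frac{4}{3 + f^{2}}$ ($g{\left(f \right)} = \left(f^{2} - 5 f\right) + \frac{4}{3 + f^{2}} = f^{2} - 5 f + \frac{4}{3 + f^{2}}$)
$\left(t{\left(0 \cdot 6 \right)} + g{\left(2 \right)}\right)^{2} = \left(4 + \frac{4 + 2 \left(-5 + 2\right) \left(3 + 2^{2}\right)}{3 + 2^{2}}\right)^{2} = \left(4 + \frac{4 + 2 \left(-3\right) \left(3 + 4\right)}{3 + 4}\right)^{2} = \left(4 + \frac{4 + 2 \left(-3\right) 7}{7}\right)^{2} = \left(4 + \frac{4 - 42}{7}\right)^{2} = \left(4 + \frac{1}{7} \left(-38\right)\right)^{2} = \left(4 - \frac{38}{7}\right)^{2} = \left(- \frac{10}{7}\right)^{2} = \frac{100}{49}$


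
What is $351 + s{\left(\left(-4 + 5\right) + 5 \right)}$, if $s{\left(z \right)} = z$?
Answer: $357$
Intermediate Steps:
$351 + s{\left(\left(-4 + 5\right) + 5 \right)} = 351 + \left(\left(-4 + 5\right) + 5\right) = 351 + \left(1 + 5\right) = 351 + 6 = 357$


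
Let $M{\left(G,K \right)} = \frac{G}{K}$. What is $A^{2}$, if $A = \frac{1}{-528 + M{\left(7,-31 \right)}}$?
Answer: $\frac{961}{268140625} \approx 3.5839 \cdot 10^{-6}$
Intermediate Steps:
$A = - \frac{31}{16375}$ ($A = \frac{1}{-528 + \frac{7}{-31}} = \frac{1}{-528 + 7 \left(- \frac{1}{31}\right)} = \frac{1}{-528 - \frac{7}{31}} = \frac{1}{- \frac{16375}{31}} = - \frac{31}{16375} \approx -0.0018931$)
$A^{2} = \left(- \frac{31}{16375}\right)^{2} = \frac{961}{268140625}$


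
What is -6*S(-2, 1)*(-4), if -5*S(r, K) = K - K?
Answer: 0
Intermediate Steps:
S(r, K) = 0 (S(r, K) = -(K - K)/5 = -⅕*0 = 0)
-6*S(-2, 1)*(-4) = -6*0*(-4) = 0*(-4) = 0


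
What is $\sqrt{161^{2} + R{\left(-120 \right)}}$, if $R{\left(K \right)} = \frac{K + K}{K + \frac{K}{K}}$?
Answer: $\frac{\sqrt{367095841}}{119} \approx 161.01$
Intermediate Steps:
$R{\left(K \right)} = \frac{2 K}{1 + K}$ ($R{\left(K \right)} = \frac{2 K}{K + 1} = \frac{2 K}{1 + K}$)
$\sqrt{161^{2} + R{\left(-120 \right)}} = \sqrt{161^{2} + 2 \left(-120\right) \frac{1}{1 - 120}} = \sqrt{25921 + 2 \left(-120\right) \frac{1}{-119}} = \sqrt{25921 + 2 \left(-120\right) \left(- \frac{1}{119}\right)} = \sqrt{25921 + \frac{240}{119}} = \sqrt{\frac{3084839}{119}} = \frac{\sqrt{367095841}}{119}$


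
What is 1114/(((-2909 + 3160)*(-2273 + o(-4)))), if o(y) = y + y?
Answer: -1114/572531 ≈ -0.0019457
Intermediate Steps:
o(y) = 2*y
1114/(((-2909 + 3160)*(-2273 + o(-4)))) = 1114/(((-2909 + 3160)*(-2273 + 2*(-4)))) = 1114/((251*(-2273 - 8))) = 1114/((251*(-2281))) = 1114/(-572531) = 1114*(-1/572531) = -1114/572531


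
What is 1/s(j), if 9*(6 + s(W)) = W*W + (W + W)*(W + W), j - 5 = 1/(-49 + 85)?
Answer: 11664/93821 ≈ 0.12432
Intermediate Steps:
j = 181/36 (j = 5 + 1/(-49 + 85) = 5 + 1/36 = 181/36 ≈ 5.0278)
s(W) = -6 + 5*W**2/9 (s(W) = -6 + (W*W + (W + W)*(W + W))/9 = -6 + (W**2 + (2*W)*(2*W))/9 = -6 + (W**2 + 4*W**2)/9 = -6 + (5*W**2)/9 = -6 + 5*W**2/9)
1/s(j) = 1/(-6 + 5*(181/36)**2/9) = 1/(-6 + (5/9)*(32761/1296)) = 1/(-6 + 163805/11664) = 1/(93821/11664) = 11664/93821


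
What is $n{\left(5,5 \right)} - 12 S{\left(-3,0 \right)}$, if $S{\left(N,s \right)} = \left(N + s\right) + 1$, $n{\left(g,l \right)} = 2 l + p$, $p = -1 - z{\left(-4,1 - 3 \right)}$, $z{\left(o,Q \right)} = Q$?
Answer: $35$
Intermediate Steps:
$p = 1$ ($p = -1 - \left(1 - 3\right) = -1 - -2 = -1 + 2 = 1$)
$n{\left(g,l \right)} = 1 + 2 l$ ($n{\left(g,l \right)} = 2 l + 1 = 1 + 2 l$)
$S{\left(N,s \right)} = 1 + N + s$
$n{\left(5,5 \right)} - 12 S{\left(-3,0 \right)} = \left(1 + 2 \cdot 5\right) - 12 \left(1 - 3 + 0\right) = \left(1 + 10\right) - -24 = 11 + 24 = 35$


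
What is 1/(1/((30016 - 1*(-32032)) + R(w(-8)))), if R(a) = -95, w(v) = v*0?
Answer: 61953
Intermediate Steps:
w(v) = 0
1/(1/((30016 - 1*(-32032)) + R(w(-8)))) = 1/(1/((30016 - 1*(-32032)) - 95)) = 1/(1/((30016 + 32032) - 95)) = 1/(1/(62048 - 95)) = 1/(1/61953) = 61953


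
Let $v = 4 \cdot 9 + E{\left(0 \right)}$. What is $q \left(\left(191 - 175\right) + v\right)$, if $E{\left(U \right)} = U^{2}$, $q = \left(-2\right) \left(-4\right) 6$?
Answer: $2496$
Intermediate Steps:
$q = 48$ ($q = 8 \cdot 6 = 48$)
$v = 36$ ($v = 4 \cdot 9 + 0^{2} = 36 + 0 = 36$)
$q \left(\left(191 - 175\right) + v\right) = 48 \left(\left(191 - 175\right) + 36\right) = 48 \left(16 + 36\right) = 48 \cdot 52 = 2496$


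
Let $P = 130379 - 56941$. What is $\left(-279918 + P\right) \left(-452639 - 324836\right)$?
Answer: $160533038000$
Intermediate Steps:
$P = 73438$
$\left(-279918 + P\right) \left(-452639 - 324836\right) = \left(-279918 + 73438\right) \left(-452639 - 324836\right) = \left(-206480\right) \left(-777475\right) = 160533038000$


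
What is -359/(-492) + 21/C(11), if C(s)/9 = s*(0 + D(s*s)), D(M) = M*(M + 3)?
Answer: 2468831/3383402 ≈ 0.72969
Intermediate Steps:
D(M) = M*(3 + M)
C(s) = 9*s**3*(3 + s**2) (C(s) = 9*(s*(0 + (s*s)*(3 + s*s))) = 9*(s*(0 + s**2*(3 + s**2))) = 9*(s*(s**2*(3 + s**2))) = 9*(s**3*(3 + s**2)) = 9*s**3*(3 + s**2))
-359/(-492) + 21/C(11) = -359/(-492) + 21/((9*11**3*(3 + 11**2))) = -359*(-1/492) + 21/((9*1331*(3 + 121))) = 359/492 + 21/((9*1331*124)) = 359/492 + 21/1485396 = 359/492 + 21*(1/1485396) = 359/492 + 7/495132 = 2468831/3383402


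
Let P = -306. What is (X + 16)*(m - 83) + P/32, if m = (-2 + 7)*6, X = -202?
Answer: 157575/16 ≈ 9848.4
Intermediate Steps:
m = 30 (m = 5*6 = 30)
(X + 16)*(m - 83) + P/32 = (-202 + 16)*(30 - 83) - 306/32 = -186*(-53) + (1/32)*(-306) = 9858 - 153/16 = 157575/16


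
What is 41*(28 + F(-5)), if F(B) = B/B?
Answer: 1189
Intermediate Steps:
F(B) = 1
41*(28 + F(-5)) = 41*(28 + 1) = 41*29 = 1189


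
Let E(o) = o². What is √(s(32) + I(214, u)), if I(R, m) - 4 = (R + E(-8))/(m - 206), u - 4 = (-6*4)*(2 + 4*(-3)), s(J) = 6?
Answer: √6251/19 ≈ 4.1612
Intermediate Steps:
u = 244 (u = 4 + (-6*4)*(2 + 4*(-3)) = 4 - 24*(2 - 12) = 4 - 24*(-10) = 4 + 240 = 244)
I(R, m) = 4 + (64 + R)/(-206 + m) (I(R, m) = 4 + (R + (-8)²)/(m - 206) = 4 + (R + 64)/(-206 + m) = 4 + (64 + R)/(-206 + m))
√(s(32) + I(214, u)) = √(6 + (-760 + 214 + 4*244)/(-206 + 244)) = √(6 + (-760 + 214 + 976)/38) = √(6 + (1/38)*430) = √(6 + 215/19) = √(329/19) = √6251/19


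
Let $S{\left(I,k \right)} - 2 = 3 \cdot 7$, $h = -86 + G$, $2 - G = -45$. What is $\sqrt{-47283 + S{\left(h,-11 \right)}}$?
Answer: $2 i \sqrt{11815} \approx 217.39 i$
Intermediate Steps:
$G = 47$ ($G = 2 - -45 = 2 + 45 = 47$)
$h = -39$ ($h = -86 + 47 = -39$)
$S{\left(I,k \right)} = 23$ ($S{\left(I,k \right)} = 2 + 3 \cdot 7 = 2 + 21 = 23$)
$\sqrt{-47283 + S{\left(h,-11 \right)}} = \sqrt{-47283 + 23} = \sqrt{-47260} = 2 i \sqrt{11815}$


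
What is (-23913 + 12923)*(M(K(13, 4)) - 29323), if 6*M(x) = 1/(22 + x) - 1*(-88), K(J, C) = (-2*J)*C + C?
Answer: 75371073995/234 ≈ 3.2210e+8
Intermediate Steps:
K(J, C) = C - 2*C*J (K(J, C) = -2*C*J + C = C - 2*C*J)
M(x) = 44/3 + 1/(6*(22 + x)) (M(x) = (1/(22 + x) - 1*(-88))/6 = (1/(22 + x) + 88)/6 = (88 + 1/(22 + x))/6 = 44/3 + 1/(6*(22 + x)))
(-23913 + 12923)*(M(K(13, 4)) - 29323) = (-23913 + 12923)*((1937 + 88*(4*(1 - 2*13)))/(6*(22 + 4*(1 - 2*13))) - 29323) = -10990*((1937 + 88*(4*(1 - 26)))/(6*(22 + 4*(1 - 26))) - 29323) = -10990*((1937 + 88*(4*(-25)))/(6*(22 + 4*(-25))) - 29323) = -10990*((1937 + 88*(-100))/(6*(22 - 100)) - 29323) = -10990*((⅙)*(1937 - 8800)/(-78) - 29323) = -10990*((⅙)*(-1/78)*(-6863) - 29323) = -10990*(6863/468 - 29323) = -10990*(-13716301/468) = 75371073995/234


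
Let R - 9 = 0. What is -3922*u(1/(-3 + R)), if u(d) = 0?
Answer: 0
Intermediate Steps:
R = 9 (R = 9 + 0 = 9)
-3922*u(1/(-3 + R)) = -3922*0 = 0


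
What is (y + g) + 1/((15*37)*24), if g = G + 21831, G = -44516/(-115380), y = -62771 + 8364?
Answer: -18542300153/569208 ≈ -32576.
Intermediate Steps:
y = -54407
G = 11129/28845 (G = -44516*(-1/115380) = 11129/28845 ≈ 0.38582)
g = 629726324/28845 (g = 11129/28845 + 21831 = 629726324/28845 ≈ 21831.)
(y + g) + 1/((15*37)*24) = (-54407 + 629726324/28845) + 1/((15*37)*24) = -939643591/28845 + 1/(555*24) = -939643591/28845 + 1/13320 = -18542300153/569208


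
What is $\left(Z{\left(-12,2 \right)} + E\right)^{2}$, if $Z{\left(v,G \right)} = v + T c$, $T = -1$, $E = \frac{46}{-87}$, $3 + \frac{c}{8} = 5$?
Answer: $\frac{6160324}{7569} \approx 813.89$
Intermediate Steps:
$c = 16$ ($c = -24 + 8 \cdot 5 = -24 + 40 = 16$)
$E = - \frac{46}{87}$ ($E = 46 \left(- \frac{1}{87}\right) = - \frac{46}{87} \approx -0.52874$)
$Z{\left(v,G \right)} = -16 + v$ ($Z{\left(v,G \right)} = v - 16 = -16 + v$)
$\left(Z{\left(-12,2 \right)} + E\right)^{2} = \left(\left(-16 - 12\right) - \frac{46}{87}\right)^{2} = \left(-28 - \frac{46}{87}\right)^{2} = \left(- \frac{2482}{87}\right)^{2} = \frac{6160324}{7569}$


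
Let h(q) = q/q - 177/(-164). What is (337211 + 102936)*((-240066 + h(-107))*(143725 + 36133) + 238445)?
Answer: -1558353047521622899/82 ≈ -1.9004e+16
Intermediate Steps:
h(q) = 341/164 (h(q) = 1 - 177*(-1/164) = 1 + 177/164 = 341/164)
(337211 + 102936)*((-240066 + h(-107))*(143725 + 36133) + 238445) = (337211 + 102936)*((-240066 + 341/164)*(143725 + 36133) + 238445) = 440147*(-39370483/164*179858 + 238445) = 440147*(-3540548165707/82 + 238445) = 440147*(-3540528613217/82) = -1558353047521622899/82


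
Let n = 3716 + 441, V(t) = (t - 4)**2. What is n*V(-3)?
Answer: 203693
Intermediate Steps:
V(t) = (-4 + t)**2
n = 4157
n*V(-3) = 4157*(-4 - 3)**2 = 4157*(-7)**2 = 4157*49 = 203693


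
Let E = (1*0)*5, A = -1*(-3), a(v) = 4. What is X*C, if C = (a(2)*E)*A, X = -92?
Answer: 0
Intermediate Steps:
A = 3
E = 0 (E = 0*5 = 0)
C = 0 (C = (4*0)*3 = 0*3 = 0)
X*C = -92*0 = 0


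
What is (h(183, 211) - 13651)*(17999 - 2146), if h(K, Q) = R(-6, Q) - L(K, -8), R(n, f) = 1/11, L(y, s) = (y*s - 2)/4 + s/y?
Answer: -847863700315/4026 ≈ -2.1060e+8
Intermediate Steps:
L(y, s) = -½ + s/y + s*y/4 (L(y, s) = (s*y - 2)*(¼) + s/y = (-2 + s*y)*(¼) + s/y = (-½ + s*y/4) + s/y = -½ + s/y + s*y/4)
R(n, f) = 1/11
h(K, Q) = 1/11 - (-8 + K*(-2 - 8*K)/4)/K
(h(183, 211) - 13651)*(17999 - 2146) = ((13/22 + 2*183 + 8/183) - 13651)*(17999 - 2146) = ((13/22 + 366 + 8*(1/183)) - 13651)*15853 = ((13/22 + 366 + 8/183) - 13651)*15853 = (1476071/4026 - 13651)*15853 = -53482855/4026*15853 = -847863700315/4026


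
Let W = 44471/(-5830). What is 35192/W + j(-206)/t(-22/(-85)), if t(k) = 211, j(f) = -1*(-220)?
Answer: -43280951340/9383381 ≈ -4612.5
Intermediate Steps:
j(f) = 220
W = -44471/5830 (W = 44471*(-1/5830) = -44471/5830 ≈ -7.6280)
35192/W + j(-206)/t(-22/(-85)) = 35192/(-44471/5830) + 220/211 = 35192*(-5830/44471) + 220*(1/211) = -205169360/44471 + 220/211 = -43280951340/9383381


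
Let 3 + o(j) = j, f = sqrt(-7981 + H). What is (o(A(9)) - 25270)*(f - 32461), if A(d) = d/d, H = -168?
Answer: 820354392 - 25272*I*sqrt(8149) ≈ 8.2035e+8 - 2.2813e+6*I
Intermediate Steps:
f = I*sqrt(8149) (f = sqrt(-7981 - 168) = sqrt(-8149) = I*sqrt(8149) ≈ 90.272*I)
A(d) = 1
o(j) = -3 + j
(o(A(9)) - 25270)*(f - 32461) = ((-3 + 1) - 25270)*(I*sqrt(8149) - 32461) = (-2 - 25270)*(-32461 + I*sqrt(8149)) = -25272*(-32461 + I*sqrt(8149)) = 820354392 - 25272*I*sqrt(8149)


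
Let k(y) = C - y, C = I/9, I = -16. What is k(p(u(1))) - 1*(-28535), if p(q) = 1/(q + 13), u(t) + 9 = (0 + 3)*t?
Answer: 1797584/63 ≈ 28533.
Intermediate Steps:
u(t) = -9 + 3*t (u(t) = -9 + (0 + 3)*t = -9 + 3*t)
p(q) = 1/(13 + q)
C = -16/9 ≈ -1.7778
k(y) = -16/9 - y
k(p(u(1))) - 1*(-28535) = (-16/9 - 1/(13 + (-9 + 3*1))) - 1*(-28535) = (-16/9 - 1/(13 + (-9 + 3))) + 28535 = (-16/9 - 1/(13 - 6)) + 28535 = (-16/9 - 1/7) + 28535 = -121/63 + 28535 = 1797584/63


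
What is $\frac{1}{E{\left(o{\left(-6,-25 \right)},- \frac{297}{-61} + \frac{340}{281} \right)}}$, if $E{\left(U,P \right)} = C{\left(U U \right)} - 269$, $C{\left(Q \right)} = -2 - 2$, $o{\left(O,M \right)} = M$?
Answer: $- \frac{1}{273} \approx -0.003663$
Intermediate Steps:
$C{\left(Q \right)} = -4$ ($C{\left(Q \right)} = -2 - 2 = -4$)
$E{\left(U,P \right)} = -273$ ($E{\left(U,P \right)} = -4 - 269 = -273$)
$\frac{1}{E{\left(o{\left(-6,-25 \right)},- \frac{297}{-61} + \frac{340}{281} \right)}} = \frac{1}{-273} = - \frac{1}{273}$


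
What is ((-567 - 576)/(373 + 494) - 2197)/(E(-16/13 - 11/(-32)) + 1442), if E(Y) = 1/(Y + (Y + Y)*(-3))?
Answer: -586077165/384500917 ≈ -1.5243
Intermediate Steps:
E(Y) = -1/(5*Y) (E(Y) = 1/(Y + (2*Y)*(-3)) = 1/(Y - 6*Y) = 1/(-5*Y) = -1/(5*Y))
((-567 - 576)/(373 + 494) - 2197)/(E(-16/13 - 11/(-32)) + 1442) = ((-567 - 576)/(373 + 494) - 2197)/(-1/(5*(-16/13 - 11/(-32))) + 1442) = (-1143/867 - 2197)/(-1/(5*(-16*1/13 - 11*(-1/32))) + 1442) = (-1143*1/867 - 2197)/(-1/(5*(-16/13 + 11/32)) + 1442) = (-381/289 - 2197)/(-1/(5*(-369/416)) + 1442) = -635314/(289*(-1/5*(-416/369) + 1442)) = -635314/(289*(416/1845 + 1442)) = -635314/(289*2660906/1845) = -635314/289*1845/2660906 = -586077165/384500917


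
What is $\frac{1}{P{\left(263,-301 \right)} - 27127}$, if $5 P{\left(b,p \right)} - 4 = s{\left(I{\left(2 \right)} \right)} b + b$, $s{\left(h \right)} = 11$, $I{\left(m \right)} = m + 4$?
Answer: $- \frac{1}{26495} \approx -3.7743 \cdot 10^{-5}$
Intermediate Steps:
$I{\left(m \right)} = 4 + m$
$P{\left(b,p \right)} = \frac{4}{5} + \frac{12 b}{5}$ ($P{\left(b,p \right)} = \frac{4}{5} + \frac{11 b + b}{5} = \frac{4}{5} + \frac{12 b}{5}$)
$\frac{1}{P{\left(263,-301 \right)} - 27127} = \frac{1}{\left(\frac{4}{5} + \frac{12}{5} \cdot 263\right) - 27127} = \frac{1}{\left(\frac{4}{5} + \frac{3156}{5}\right) - 27127} = \frac{1}{632 - 27127} = \frac{1}{-26495} = - \frac{1}{26495}$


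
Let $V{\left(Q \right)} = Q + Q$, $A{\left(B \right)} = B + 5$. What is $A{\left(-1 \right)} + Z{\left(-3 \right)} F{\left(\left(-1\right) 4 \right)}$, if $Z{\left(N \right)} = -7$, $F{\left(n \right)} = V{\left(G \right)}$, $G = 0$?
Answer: $4$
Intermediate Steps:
$A{\left(B \right)} = 5 + B$
$V{\left(Q \right)} = 2 Q$
$F{\left(n \right)} = 0$ ($F{\left(n \right)} = 2 \cdot 0 = 0$)
$A{\left(-1 \right)} + Z{\left(-3 \right)} F{\left(\left(-1\right) 4 \right)} = \left(5 - 1\right) - 0 = 4 + 0 = 4$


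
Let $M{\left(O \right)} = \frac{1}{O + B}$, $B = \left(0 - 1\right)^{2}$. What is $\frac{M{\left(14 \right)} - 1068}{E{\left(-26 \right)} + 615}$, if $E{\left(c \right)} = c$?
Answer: $- \frac{16019}{8835} \approx -1.8131$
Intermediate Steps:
$B = 1$ ($B = \left(-1\right)^{2} = 1$)
$M{\left(O \right)} = \frac{1}{1 + O}$ ($M{\left(O \right)} = \frac{1}{O + 1} = \frac{1}{1 + O}$)
$\frac{M{\left(14 \right)} - 1068}{E{\left(-26 \right)} + 615} = \frac{\frac{1}{1 + 14} - 1068}{-26 + 615} = \frac{\frac{1}{15} - 1068}{589} = \left(\frac{1}{15} - 1068\right) \frac{1}{589} = \left(- \frac{16019}{15}\right) \frac{1}{589} = - \frac{16019}{8835}$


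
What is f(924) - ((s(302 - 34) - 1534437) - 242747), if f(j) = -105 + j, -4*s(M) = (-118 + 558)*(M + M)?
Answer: 1836963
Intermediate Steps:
s(M) = -220*M (s(M) = -(-118 + 558)*(M + M)/4 = -110*2*M = -220*M)
f(924) - ((s(302 - 34) - 1534437) - 242747) = (-105 + 924) - ((-220*(302 - 34) - 1534437) - 242747) = 819 - ((-220*268 - 1534437) - 242747) = 819 - ((-58960 - 1534437) - 242747) = 819 - (-1593397 - 242747) = 819 - 1*(-1836144) = 819 + 1836144 = 1836963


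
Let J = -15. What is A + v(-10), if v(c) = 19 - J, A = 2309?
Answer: 2343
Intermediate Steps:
v(c) = 34 (v(c) = 19 - 1*(-15) = 19 + 15 = 34)
A + v(-10) = 2309 + 34 = 2343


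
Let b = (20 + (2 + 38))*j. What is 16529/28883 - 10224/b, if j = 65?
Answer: -19236391/9386975 ≈ -2.0493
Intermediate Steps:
b = 3900 (b = (20 + (2 + 38))*65 = (20 + 40)*65 = 60*65 = 3900)
16529/28883 - 10224/b = 16529/28883 - 10224/3900 = 16529*(1/28883) - 10224*1/3900 = 16529/28883 - 852/325 = -19236391/9386975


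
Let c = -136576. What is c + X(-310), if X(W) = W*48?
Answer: -151456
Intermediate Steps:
X(W) = 48*W
c + X(-310) = -136576 + 48*(-310) = -136576 - 14880 = -151456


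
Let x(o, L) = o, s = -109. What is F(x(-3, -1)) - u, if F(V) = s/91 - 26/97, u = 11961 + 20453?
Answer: -286131317/8827 ≈ -32415.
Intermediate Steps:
u = 32414
F(V) = -12939/8827 (F(V) = -109/91 - 26/97 = -12939/8827)
F(x(-3, -1)) - u = -12939/8827 - 1*32414 = -12939/8827 - 32414 = -286131317/8827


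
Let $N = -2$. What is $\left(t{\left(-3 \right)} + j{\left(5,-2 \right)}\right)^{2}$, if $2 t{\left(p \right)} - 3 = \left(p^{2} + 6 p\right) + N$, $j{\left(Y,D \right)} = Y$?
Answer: $1$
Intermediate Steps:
$t{\left(p \right)} = \frac{1}{2} + \frac{p^{2}}{2} + 3 p$ ($t{\left(p \right)} = \frac{3}{2} + \frac{\left(p^{2} + 6 p\right) - 2}{2} = \frac{3}{2} + \frac{-2 + p^{2} + 6 p}{2} = \frac{3}{2} + \left(-1 + \frac{p^{2}}{2} + 3 p\right) = \frac{1}{2} + \frac{p^{2}}{2} + 3 p$)
$\left(t{\left(-3 \right)} + j{\left(5,-2 \right)}\right)^{2} = \left(\left(\frac{1}{2} + \frac{\left(-3\right)^{2}}{2} + 3 \left(-3\right)\right) + 5\right)^{2} = \left(\left(\frac{1}{2} + \frac{1}{2} \cdot 9 - 9\right) + 5\right)^{2} = \left(\left(\frac{1}{2} + \frac{9}{2} - 9\right) + 5\right)^{2} = \left(-4 + 5\right)^{2} = 1^{2} = 1$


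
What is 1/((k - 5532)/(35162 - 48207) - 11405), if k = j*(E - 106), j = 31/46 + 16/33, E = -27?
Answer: -19802310/225836714027 ≈ -8.7684e-5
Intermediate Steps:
j = 1759/1518 (j = 31*(1/46) + 16*(1/33) = 31/46 + 16/33 = 1759/1518 ≈ 1.1588)
k = -233947/1518 (k = 1759*(-27 - 106)/1518 = (1759/1518)*(-133) = -233947/1518 ≈ -154.12)
1/((k - 5532)/(35162 - 48207) - 11405) = 1/((-233947/1518 - 5532)/(35162 - 48207) - 11405) = 1/(-8631523/1518/(-13045) - 11405) = 1/(-8631523/1518*(-1/13045) - 11405) = 1/(8631523/19802310 - 11405) = 1/(-225836714027/19802310) = -19802310/225836714027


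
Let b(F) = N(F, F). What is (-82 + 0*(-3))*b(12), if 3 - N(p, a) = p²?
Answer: 11562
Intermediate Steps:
N(p, a) = 3 - p²
b(F) = 3 - F²
(-82 + 0*(-3))*b(12) = (-82 + 0*(-3))*(3 - 1*12²) = (-82 + 0)*(3 - 1*144) = -82*(3 - 144) = -82*(-141) = 11562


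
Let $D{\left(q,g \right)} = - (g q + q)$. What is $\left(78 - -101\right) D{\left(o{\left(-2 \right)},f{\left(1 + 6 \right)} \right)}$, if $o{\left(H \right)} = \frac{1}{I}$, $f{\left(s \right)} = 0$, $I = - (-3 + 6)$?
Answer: $\frac{179}{3} \approx 59.667$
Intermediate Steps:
$I = -3$ ($I = \left(-1\right) 3 = -3$)
$o{\left(H \right)} = - \frac{1}{3}$ ($o{\left(H \right)} = \frac{1}{-3} = - \frac{1}{3}$)
$D{\left(q,g \right)} = - q - g q$ ($D{\left(q,g \right)} = - (q + g q) = - q - g q$)
$\left(78 - -101\right) D{\left(o{\left(-2 \right)},f{\left(1 + 6 \right)} \right)} = \left(78 - -101\right) \left(\left(-1\right) \left(- \frac{1}{3}\right) \left(1 + 0\right)\right) = \left(78 + 101\right) \left(\left(-1\right) \left(- \frac{1}{3}\right) 1\right) = 179 \cdot \frac{1}{3} = \frac{179}{3}$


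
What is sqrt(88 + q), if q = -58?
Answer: sqrt(30) ≈ 5.4772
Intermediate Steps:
sqrt(88 + q) = sqrt(88 - 58) = sqrt(30)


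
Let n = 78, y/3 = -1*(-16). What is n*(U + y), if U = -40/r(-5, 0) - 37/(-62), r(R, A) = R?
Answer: 136851/31 ≈ 4414.5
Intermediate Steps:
y = 48 (y = 3*(-1*(-16)) = 3*16 = 48)
U = 533/62 (U = -40/(-5) - 37/(-62) = -40*(-⅕) - 37*(-1/62) = 8 + 37/62 = 533/62 ≈ 8.5968)
n*(U + y) = 78*(533/62 + 48) = 78*(3509/62) = 136851/31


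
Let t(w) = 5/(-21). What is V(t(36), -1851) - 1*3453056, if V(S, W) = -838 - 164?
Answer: -3454058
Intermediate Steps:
t(w) = -5/21 (t(w) = 5*(-1/21) = -5/21)
V(S, W) = -1002
V(t(36), -1851) - 1*3453056 = -1002 - 1*3453056 = -1002 - 3453056 = -3454058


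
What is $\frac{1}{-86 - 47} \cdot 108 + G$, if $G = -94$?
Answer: $- \frac{12610}{133} \approx -94.812$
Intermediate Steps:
$\frac{1}{-86 - 47} \cdot 108 + G = \frac{1}{-86 - 47} \cdot 108 - 94 = \frac{1}{-133} \cdot 108 - 94 = \left(- \frac{1}{133}\right) 108 - 94 = - \frac{108}{133} - 94 = - \frac{12610}{133}$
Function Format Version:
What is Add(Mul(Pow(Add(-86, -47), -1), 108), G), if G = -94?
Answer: Rational(-12610, 133) ≈ -94.812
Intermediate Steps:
Add(Mul(Pow(Add(-86, -47), -1), 108), G) = Add(Mul(Pow(Add(-86, -47), -1), 108), -94) = Add(Mul(Pow(-133, -1), 108), -94) = Add(Mul(Rational(-1, 133), 108), -94) = Add(Rational(-108, 133), -94) = Rational(-12610, 133)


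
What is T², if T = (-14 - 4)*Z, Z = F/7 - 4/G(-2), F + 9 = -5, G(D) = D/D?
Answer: 11664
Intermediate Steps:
G(D) = 1
F = -14 (F = -9 - 5 = -14)
Z = -6 (Z = -14/7 - 4/1 = -14*⅐ - 4*1 = -2 - 4 = -6)
T = 108 (T = (-14 - 4)*(-6) = -18*(-6) = 108)
T² = 108² = 11664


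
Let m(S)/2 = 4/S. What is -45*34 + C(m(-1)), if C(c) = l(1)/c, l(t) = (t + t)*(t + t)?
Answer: -3061/2 ≈ -1530.5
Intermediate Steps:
m(S) = 8/S (m(S) = 2*(4/S) = 8/S)
l(t) = 4*t**2 (l(t) = (2*t)*(2*t) = 4*t**2)
C(c) = 4/c (C(c) = (4*1**2)/c = (4*1)/c = 4/c)
-45*34 + C(m(-1)) = -45*34 + 4/((8/(-1))) = -1530 + 4/((8*(-1))) = -1530 + 4/(-8) = -1530 + 4*(-1/8) = -1530 - 1/2 = -3061/2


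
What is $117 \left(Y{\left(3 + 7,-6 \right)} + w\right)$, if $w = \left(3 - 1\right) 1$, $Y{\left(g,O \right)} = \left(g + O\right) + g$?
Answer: $1872$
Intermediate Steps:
$Y{\left(g,O \right)} = O + 2 g$ ($Y{\left(g,O \right)} = \left(O + g\right) + g = O + 2 g$)
$w = 2$ ($w = 2 \cdot 1 = 2$)
$117 \left(Y{\left(3 + 7,-6 \right)} + w\right) = 117 \left(\left(-6 + 2 \left(3 + 7\right)\right) + 2\right) = 117 \left(\left(-6 + 2 \cdot 10\right) + 2\right) = 117 \left(\left(-6 + 20\right) + 2\right) = 117 \left(14 + 2\right) = 117 \cdot 16 = 1872$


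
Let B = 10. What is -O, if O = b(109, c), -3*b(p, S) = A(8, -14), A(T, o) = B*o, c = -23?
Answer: -140/3 ≈ -46.667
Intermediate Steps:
A(T, o) = 10*o
b(p, S) = 140/3 (b(p, S) = -10*(-14)/3 = -⅓*(-140) = 140/3)
O = 140/3 ≈ 46.667
-O = -1*140/3 = -140/3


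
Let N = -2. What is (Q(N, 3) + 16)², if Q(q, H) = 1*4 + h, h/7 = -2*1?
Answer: 36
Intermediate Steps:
h = -14 (h = 7*(-2*1) = 7*(-2) = -14)
Q(q, H) = -10 (Q(q, H) = 1*4 - 14 = 4 - 14 = -10)
(Q(N, 3) + 16)² = (-10 + 16)² = 6² = 36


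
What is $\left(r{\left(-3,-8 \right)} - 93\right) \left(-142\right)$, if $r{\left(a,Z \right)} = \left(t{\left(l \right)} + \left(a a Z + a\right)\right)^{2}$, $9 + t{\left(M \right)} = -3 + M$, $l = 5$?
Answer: $-941602$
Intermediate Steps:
$t{\left(M \right)} = -12 + M$ ($t{\left(M \right)} = -9 + \left(-3 + M\right) = -12 + M$)
$r{\left(a,Z \right)} = \left(-7 + a + Z a^{2}\right)^{2}$ ($r{\left(a,Z \right)} = \left(\left(-12 + 5\right) + \left(a a Z + a\right)\right)^{2} = \left(-7 + \left(a^{2} Z + a\right)\right)^{2} = \left(-7 + \left(Z a^{2} + a\right)\right)^{2} = \left(-7 + \left(a + Z a^{2}\right)\right)^{2} = \left(-7 + a + Z a^{2}\right)^{2}$)
$\left(r{\left(-3,-8 \right)} - 93\right) \left(-142\right) = \left(\left(-7 - 3 - 8 \left(-3\right)^{2}\right)^{2} - 93\right) \left(-142\right) = \left(\left(-7 - 3 - 72\right)^{2} - 93\right) \left(-142\right) = \left(\left(-82\right)^{2} - 93\right) \left(-142\right) = \left(6724 - 93\right) \left(-142\right) = 6631 \left(-142\right) = -941602$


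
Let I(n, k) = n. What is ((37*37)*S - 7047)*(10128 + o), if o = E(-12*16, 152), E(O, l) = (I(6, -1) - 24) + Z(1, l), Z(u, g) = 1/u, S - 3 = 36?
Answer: 468584184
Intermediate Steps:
S = 39 (S = 3 + 36 = 39)
E(O, l) = -17 (E(O, l) = (6 - 24) + 1/1 = -18 + 1 = -17)
o = -17
((37*37)*S - 7047)*(10128 + o) = ((37*37)*39 - 7047)*(10128 - 17) = (1369*39 - 7047)*10111 = (53391 - 7047)*10111 = 46344*10111 = 468584184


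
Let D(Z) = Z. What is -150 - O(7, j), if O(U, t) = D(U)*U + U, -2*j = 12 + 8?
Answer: -206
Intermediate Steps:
j = -10 (j = -(12 + 8)/2 = -½*20 = -10)
O(U, t) = U + U² (O(U, t) = U*U + U = U² + U = U + U²)
-150 - O(7, j) = -150 - 7*(1 + 7) = -150 - 7*8 = -150 - 1*56 = -150 - 56 = -206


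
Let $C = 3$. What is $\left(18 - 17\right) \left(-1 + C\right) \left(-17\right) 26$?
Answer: $-884$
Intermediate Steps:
$\left(18 - 17\right) \left(-1 + C\right) \left(-17\right) 26 = \left(18 - 17\right) \left(-1 + 3\right) \left(-17\right) 26 = 1 \cdot 2 \left(-17\right) 26 = 2 \left(-17\right) 26 = \left(-34\right) 26 = -884$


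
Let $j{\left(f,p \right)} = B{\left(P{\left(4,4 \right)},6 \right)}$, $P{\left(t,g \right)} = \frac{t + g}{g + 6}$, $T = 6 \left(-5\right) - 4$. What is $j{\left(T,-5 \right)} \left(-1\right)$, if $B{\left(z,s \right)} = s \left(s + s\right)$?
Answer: $-72$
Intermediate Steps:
$T = -34$ ($T = -30 - 4 = -34$)
$P{\left(t,g \right)} = \frac{g + t}{6 + g}$
$B{\left(z,s \right)} = 2 s^{2}$ ($B{\left(z,s \right)} = s 2 s = 2 s^{2}$)
$j{\left(f,p \right)} = 72$ ($j{\left(f,p \right)} = 2 \cdot 6^{2} = 2 \cdot 36 = 72$)
$j{\left(T,-5 \right)} \left(-1\right) = 72 \left(-1\right) = -72$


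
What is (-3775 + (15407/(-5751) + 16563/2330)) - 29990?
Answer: -6371632457/188730 ≈ -33761.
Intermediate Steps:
(-3775 + (15407/(-5751) + 16563/2330)) - 29990 = (-3775 + (15407*(-1/5751) + 16563*(1/2330))) - 29990 = (-3775 + (-217/81 + 16563/2330)) - 29990 = (-3775 + 835993/188730) - 29990 = -711619757/188730 - 29990 = -6371632457/188730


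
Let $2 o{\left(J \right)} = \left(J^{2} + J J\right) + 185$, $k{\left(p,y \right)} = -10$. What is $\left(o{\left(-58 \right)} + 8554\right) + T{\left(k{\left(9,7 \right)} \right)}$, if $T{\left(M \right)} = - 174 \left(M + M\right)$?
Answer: $\frac{30981}{2} \approx 15491.0$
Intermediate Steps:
$o{\left(J \right)} = \frac{185}{2} + J^{2}$ ($o{\left(J \right)} = \frac{\left(J^{2} + J J\right) + 185}{2} = \frac{\left(J^{2} + J^{2}\right) + 185}{2} = \frac{2 J^{2} + 185}{2} = \frac{185 + 2 J^{2}}{2} = \frac{185}{2} + J^{2}$)
$T{\left(M \right)} = - 348 M$ ($T{\left(M \right)} = - 174 \cdot 2 M = - 348 M$)
$\left(o{\left(-58 \right)} + 8554\right) + T{\left(k{\left(9,7 \right)} \right)} = \left(\left(\frac{185}{2} + \left(-58\right)^{2}\right) + 8554\right) - -3480 = \left(\left(\frac{185}{2} + 3364\right) + 8554\right) + 3480 = \left(\frac{6913}{2} + 8554\right) + 3480 = \frac{24021}{2} + 3480 = \frac{30981}{2}$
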